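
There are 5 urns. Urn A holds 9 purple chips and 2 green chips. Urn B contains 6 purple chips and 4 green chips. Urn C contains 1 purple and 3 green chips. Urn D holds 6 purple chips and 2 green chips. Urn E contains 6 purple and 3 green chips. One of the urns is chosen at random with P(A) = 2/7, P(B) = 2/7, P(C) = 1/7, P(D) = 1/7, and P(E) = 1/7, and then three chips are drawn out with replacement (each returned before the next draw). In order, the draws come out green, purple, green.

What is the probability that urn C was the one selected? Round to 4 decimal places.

0.2770

Under each hypothesis, the probability of the observed sequence is: P(data | urn A) = (2/11)(9/11)(2/11) = 0.027047; P(data | urn B) = (4/10)(6/10)(4/10) = 0.096; P(data | urn C) = (3/4)(1/4)(3/4) = 0.14062; P(data | urn D) = (2/8)(6/8)(2/8) = 0.046875; P(data | urn E) = (3/9)(6/9)(3/9) = 0.074074.
Weighting by the prior gives 2/7 · 0.027047 = 0.0077278, 2/7 · 0.096 = 0.027429, 1/7 · 0.14062 = 0.020089, 1/7 · 0.046875 = 0.0066964, 1/7 · 0.074074 = 0.010582; with total 0.072524.
So P(urn C | data) = (0.020089) / (0.072524) = 0.277.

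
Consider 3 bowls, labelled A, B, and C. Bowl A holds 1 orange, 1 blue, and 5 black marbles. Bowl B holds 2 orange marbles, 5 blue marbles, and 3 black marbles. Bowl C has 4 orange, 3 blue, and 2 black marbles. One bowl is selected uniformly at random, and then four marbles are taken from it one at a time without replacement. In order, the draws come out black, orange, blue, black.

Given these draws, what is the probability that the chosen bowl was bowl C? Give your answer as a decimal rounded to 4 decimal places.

Under each hypothesis, the probability of the observed sequence is: P(data | bowl A) = (5/7)(1/6)(1/5)(4/4) = 1/42; P(data | bowl B) = (3/10)(2/9)(5/8)(2/7) = 1/84; P(data | bowl C) = (2/9)(4/8)(3/7)(1/6) = 1/126.
Multiplying each by its prior: 1/3 · 1/42 = 1/126, 1/3 · 1/84 = 1/252, 1/3 · 1/126 = 1/378; these sum to 11/756.
Hence P(bowl C | data) = (1/378) / (11/756) = 2/11.

0.1818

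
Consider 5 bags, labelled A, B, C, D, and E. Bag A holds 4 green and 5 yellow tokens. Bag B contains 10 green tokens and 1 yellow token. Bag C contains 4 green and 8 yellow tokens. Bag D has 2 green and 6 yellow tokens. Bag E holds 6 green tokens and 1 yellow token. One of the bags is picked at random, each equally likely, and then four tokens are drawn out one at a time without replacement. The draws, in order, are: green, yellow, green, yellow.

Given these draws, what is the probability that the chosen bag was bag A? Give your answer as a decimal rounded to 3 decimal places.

Compute the likelihood of the observed sequence for each case: P(data | bag A) = (4/9)(5/8)(3/7)(4/6) = 0.079365; P(data | bag B) = (10/11)(1/10)(9/9)(0/8) = 0; P(data | bag C) = (4/12)(8/11)(3/10)(7/9) = 0.056566; P(data | bag D) = (2/8)(6/7)(1/6)(5/5) = 0.035714; P(data | bag E) = (6/7)(1/6)(5/5)(0/4) = 0.
The prior-weighted likelihoods are 1/5 · 0.079365 = 0.015873, 1/5 · 0 = 0, 1/5 · 0.056566 = 0.011313, 1/5 · 0.035714 = 0.0071429, 1/5 · 0 = 0; summing to 0.034329.
Hence P(bag A | data) = (0.015873) / (0.034329) = 0.46238.

0.462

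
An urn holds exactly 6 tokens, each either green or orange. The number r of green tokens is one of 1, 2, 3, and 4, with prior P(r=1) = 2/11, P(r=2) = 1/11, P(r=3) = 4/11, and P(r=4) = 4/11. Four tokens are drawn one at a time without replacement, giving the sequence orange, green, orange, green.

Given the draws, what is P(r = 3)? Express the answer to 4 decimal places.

0.5455

Under each hypothesis, the probability of the observed sequence is: P(data | r = 1) = (5/6)(1/5)(4/4)(0/3) = 0; P(data | r = 2) = (4/6)(2/5)(3/4)(1/3) = 1/15; P(data | r = 3) = (3/6)(3/5)(2/4)(2/3) = 1/10; P(data | r = 4) = (2/6)(4/5)(1/4)(3/3) = 1/15.
The prior-weighted likelihoods are 2/11 · 0 = 0, 1/11 · 1/15 = 1/165, 4/11 · 1/10 = 2/55, 4/11 · 1/15 = 4/165; with total 1/15.
By Bayes' rule, P(r = 3 | data) = (2/55) / (1/15) = 6/11.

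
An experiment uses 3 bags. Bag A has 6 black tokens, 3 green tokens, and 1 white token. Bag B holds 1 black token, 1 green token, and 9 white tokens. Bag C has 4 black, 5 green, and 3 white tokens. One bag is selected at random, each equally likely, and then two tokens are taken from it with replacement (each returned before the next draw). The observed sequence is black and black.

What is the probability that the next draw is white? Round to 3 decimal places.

0.147

Under each hypothesis, the probability of the observed sequence is: P(data | bag A) = (6/10)(6/10) = 0.36; P(data | bag B) = (1/11)(1/11) = 0.0082645; P(data | bag C) = (4/12)(4/12) = 0.11111.
Multiplying each by its prior: 1/3 · 0.36 = 0.12, 1/3 · 0.0082645 = 0.0027548, 1/3 · 0.11111 = 0.037037; with total 0.15979.
Normalising, the posterior is P(bag A | data) = 0.75098, P(bag B | data) = 0.01724, P(bag C | data) = 0.23178.
Averaging over the posterior, P(white next | data) = (1/10)(0.75098) + (9/11)(0.01724) + (1/4)(0.23178) = 0.14715.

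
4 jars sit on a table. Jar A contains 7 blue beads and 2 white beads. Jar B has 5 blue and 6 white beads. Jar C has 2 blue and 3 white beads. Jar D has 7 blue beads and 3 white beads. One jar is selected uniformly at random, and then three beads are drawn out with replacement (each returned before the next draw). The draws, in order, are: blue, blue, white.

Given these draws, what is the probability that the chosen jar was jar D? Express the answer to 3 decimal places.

0.300

For each hypothesis, P(data | H) works out to: P(data | jar A) = (7/9)(7/9)(2/9) = 0.13443; P(data | jar B) = (5/11)(5/11)(6/11) = 0.1127; P(data | jar C) = (2/5)(2/5)(3/5) = 0.096; P(data | jar D) = (7/10)(7/10)(3/10) = 0.147.
The prior-weighted likelihoods are 1/4 · 0.13443 = 0.033608, 1/4 · 0.1127 = 0.028174, 1/4 · 0.096 = 0.024, 1/4 · 0.147 = 0.03675; with total 0.12253.
By Bayes' rule, P(jar D | data) = (0.03675) / (0.12253) = 0.29992.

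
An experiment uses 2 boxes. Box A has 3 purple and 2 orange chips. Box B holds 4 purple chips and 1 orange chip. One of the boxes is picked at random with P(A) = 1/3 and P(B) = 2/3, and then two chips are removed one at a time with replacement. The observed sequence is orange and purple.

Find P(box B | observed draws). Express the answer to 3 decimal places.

Compute the likelihood of the observed sequence for each case: P(data | box A) = (2/5)(3/5) = 6/25; P(data | box B) = (1/5)(4/5) = 4/25.
Multiplying each by its prior: 1/3 · 6/25 = 2/25, 2/3 · 4/25 = 8/75; with total 14/75.
By Bayes' rule, P(box B | data) = (8/75) / (14/75) = 4/7.

0.571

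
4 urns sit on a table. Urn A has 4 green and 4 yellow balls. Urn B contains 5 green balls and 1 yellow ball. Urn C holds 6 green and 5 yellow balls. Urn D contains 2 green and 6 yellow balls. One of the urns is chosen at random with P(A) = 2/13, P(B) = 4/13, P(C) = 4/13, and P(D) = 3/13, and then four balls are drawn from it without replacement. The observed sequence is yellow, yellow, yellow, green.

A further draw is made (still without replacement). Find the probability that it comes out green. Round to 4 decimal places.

0.4453

Under each hypothesis, the probability of the observed sequence is: P(data | urn A) = (4/8)(3/7)(2/6)(4/5) = 0.057143; P(data | urn B) = (1/6)(0/5) = 0; P(data | urn C) = (5/11)(4/10)(3/9)(6/8) = 0.045455; P(data | urn D) = (6/8)(5/7)(4/6)(2/5) = 0.14286.
Multiplying each by its prior: 2/13 · 0.057143 = 0.0087912, 4/13 · 0 = 0, 4/13 · 0.045455 = 0.013986, 3/13 · 0.14286 = 0.032967; with total 0.055744.
Dividing through by the total gives posterior P(urn A | data) = 0.15771, P(urn B | data) = 0, P(urn C | data) = 0.2509, P(urn D | data) = 0.5914.
Averaging over the posterior, P(green next | data) = (3/4)(0.15771) + (5/7)(0.2509) + (1/4)(0.5914) = 0.44534.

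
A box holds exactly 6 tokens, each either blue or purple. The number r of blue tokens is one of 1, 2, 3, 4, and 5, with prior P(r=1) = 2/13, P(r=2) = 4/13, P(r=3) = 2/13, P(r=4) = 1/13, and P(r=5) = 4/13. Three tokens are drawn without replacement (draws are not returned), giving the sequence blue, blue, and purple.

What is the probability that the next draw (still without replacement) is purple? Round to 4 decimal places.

0.3721

For each hypothesis, P(data | H) works out to: P(data | r = 1) = (1/6)(0/5) = 0; P(data | r = 2) = (2/6)(1/5)(4/4) = 1/15; P(data | r = 3) = (3/6)(2/5)(3/4) = 3/20; P(data | r = 4) = (4/6)(3/5)(2/4) = 1/5; P(data | r = 5) = (5/6)(4/5)(1/4) = 1/6.
Multiplying each by its prior: 2/13 · 0 = 0, 4/13 · 1/15 = 4/195, 2/13 · 3/20 = 3/130, 1/13 · 1/5 = 1/65, 4/13 · 1/6 = 2/39; summing to 43/390.
Normalising, the posterior is P(r = 1 | data) = 0, P(r = 2 | data) = 8/43, P(r = 3 | data) = 9/43, P(r = 4 | data) = 6/43, P(r = 5 | data) = 20/43.
Averaging over the posterior, P(purple next | data) = (1)(8/43) + (2/3)(9/43) + (1/3)(6/43) + (0)(20/43) = 16/43.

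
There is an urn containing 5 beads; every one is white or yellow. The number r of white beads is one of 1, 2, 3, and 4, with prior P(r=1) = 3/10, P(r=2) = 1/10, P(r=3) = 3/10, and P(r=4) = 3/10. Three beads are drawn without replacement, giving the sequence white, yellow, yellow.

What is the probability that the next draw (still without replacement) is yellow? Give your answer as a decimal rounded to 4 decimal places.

0.6364

The likelihood of the observed sequence under each hypothesis: P(data | r = 1) = (1/5)(4/4)(3/3) = 1/5; P(data | r = 2) = (2/5)(3/4)(2/3) = 1/5; P(data | r = 3) = (3/5)(2/4)(1/3) = 1/10; P(data | r = 4) = (4/5)(1/4)(0/3) = 0.
Multiplying each by its prior: 3/10 · 1/5 = 3/50, 1/10 · 1/5 = 1/50, 3/10 · 1/10 = 3/100, 3/10 · 0 = 0; with total 11/100.
The posterior is then P(r = 1 | data) = 6/11, P(r = 2 | data) = 2/11, P(r = 3 | data) = 3/11, P(r = 4 | data) = 0.
So P(yellow next | data) = Σ P(yellow next | H) P(H | data) = (1)(6/11) + (1/2)(2/11) + (0)(3/11) = 7/11.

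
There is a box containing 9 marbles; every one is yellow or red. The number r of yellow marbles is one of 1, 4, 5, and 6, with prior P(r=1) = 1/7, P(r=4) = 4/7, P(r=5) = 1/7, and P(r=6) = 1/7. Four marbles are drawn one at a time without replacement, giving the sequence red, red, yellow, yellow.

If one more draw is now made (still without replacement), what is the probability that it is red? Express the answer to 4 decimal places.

Under each hypothesis, the probability of the observed sequence is: P(data | r = 1) = (8/9)(7/8)(1/7)(0/6) = 0; P(data | r = 4) = (5/9)(4/8)(4/7)(3/6) = 0.079365; P(data | r = 5) = (4/9)(3/8)(5/7)(4/6) = 0.079365; P(data | r = 6) = (3/9)(2/8)(6/7)(5/6) = 0.059524.
Weighting by the prior gives 1/7 · 0 = 0, 4/7 · 0.079365 = 0.045351, 1/7 · 0.079365 = 0.011338, 1/7 · 0.059524 = 0.0085034; these sum to 0.065193.
Normalising, the posterior is P(r = 1 | data) = 0, P(r = 4 | data) = 0.69565, P(r = 5 | data) = 0.17391, P(r = 6 | data) = 0.13043.
Averaging over the posterior, P(red next | data) = (3/5)(0.69565) + (2/5)(0.17391) + (1/5)(0.13043) = 0.51304.

0.5130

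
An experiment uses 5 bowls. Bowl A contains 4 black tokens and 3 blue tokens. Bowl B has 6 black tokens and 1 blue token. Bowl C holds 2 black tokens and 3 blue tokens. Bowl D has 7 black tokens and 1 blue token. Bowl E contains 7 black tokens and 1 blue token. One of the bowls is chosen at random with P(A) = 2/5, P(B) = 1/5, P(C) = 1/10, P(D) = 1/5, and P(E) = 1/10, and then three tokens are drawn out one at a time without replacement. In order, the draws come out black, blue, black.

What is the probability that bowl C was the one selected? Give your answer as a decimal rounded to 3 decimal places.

Under each hypothesis, the probability of the observed sequence is: P(data | bowl A) = (4/7)(3/6)(3/5) = 6/35; P(data | bowl B) = (6/7)(1/6)(5/5) = 1/7; P(data | bowl C) = (2/5)(3/4)(1/3) = 1/10; P(data | bowl D) = (7/8)(1/7)(6/6) = 1/8; P(data | bowl E) = (7/8)(1/7)(6/6) = 1/8.
Multiplying each by its prior: 2/5 · 6/35 = 12/175, 1/5 · 1/7 = 1/35, 1/10 · 1/10 = 1/100, 1/5 · 1/8 = 1/40, 1/10 · 1/8 = 1/80; summing to 81/560.
Therefore the posterior P(bowl C | data) = (1/100) / (81/560) = 28/405.

0.069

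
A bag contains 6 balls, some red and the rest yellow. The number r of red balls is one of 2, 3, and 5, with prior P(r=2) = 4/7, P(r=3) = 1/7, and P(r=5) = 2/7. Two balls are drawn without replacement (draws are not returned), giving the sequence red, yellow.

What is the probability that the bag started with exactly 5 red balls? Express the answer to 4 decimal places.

Under each hypothesis, the probability of the observed sequence is: P(data | r = 2) = (2/6)(4/5) = 4/15; P(data | r = 3) = (3/6)(3/5) = 3/10; P(data | r = 5) = (5/6)(1/5) = 1/6.
The prior-weighted likelihoods are 4/7 · 4/15 = 16/105, 1/7 · 3/10 = 3/70, 2/7 · 1/6 = 1/21; with total 17/70.
Therefore the posterior P(r = 5 | data) = (1/21) / (17/70) = 10/51.

0.1961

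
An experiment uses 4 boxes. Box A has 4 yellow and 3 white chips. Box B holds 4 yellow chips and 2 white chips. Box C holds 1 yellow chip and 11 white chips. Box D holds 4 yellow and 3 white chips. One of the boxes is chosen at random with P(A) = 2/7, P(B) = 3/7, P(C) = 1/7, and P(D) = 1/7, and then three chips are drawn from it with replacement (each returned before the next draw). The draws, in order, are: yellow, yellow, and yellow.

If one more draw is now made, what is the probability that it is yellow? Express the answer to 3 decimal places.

0.630

Under each hypothesis, the probability of the observed sequence is: P(data | box A) = (4/7)(4/7)(4/7) = 0.18659; P(data | box B) = (4/6)(4/6)(4/6) = 0.2963; P(data | box C) = (1/12)(1/12)(1/12) = 0.0005787; P(data | box D) = (4/7)(4/7)(4/7) = 0.18659.
Weighting by the prior gives 2/7 · 0.18659 = 0.053311, 3/7 · 0.2963 = 0.12698, 1/7 · 0.0005787 = 8.2672e-05, 1/7 · 0.18659 = 0.026656; summing to 0.20703.
Normalising, the posterior is P(box A | data) = 0.2575, P(box B | data) = 0.61335, P(box C | data) = 0.00039932, P(box D | data) = 0.12875.
Averaging over the posterior, P(yellow next | data) = (4/7)(0.2575) + (2/3)(0.61335) + (1/12)(0.00039932) + (4/7)(0.12875) = 0.62965.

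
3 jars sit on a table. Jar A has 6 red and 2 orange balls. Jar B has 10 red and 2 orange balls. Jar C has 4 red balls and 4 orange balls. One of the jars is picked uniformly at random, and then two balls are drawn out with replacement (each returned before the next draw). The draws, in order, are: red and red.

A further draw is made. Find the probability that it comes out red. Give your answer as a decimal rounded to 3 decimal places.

For each hypothesis, P(data | H) works out to: P(data | jar A) = (6/8)(6/8) = 9/16; P(data | jar B) = (10/12)(10/12) = 25/36; P(data | jar C) = (4/8)(4/8) = 1/4.
The prior-weighted likelihoods are 1/3 · 9/16 = 3/16, 1/3 · 25/36 = 25/108, 1/3 · 1/4 = 1/12; summing to 217/432.
Dividing through by the total gives posterior P(jar A | data) = 0.37327, P(jar B | data) = 0.46083, P(jar C | data) = 0.1659.
So P(red next | data) = Σ P(red next | H) P(H | data) = (3/4)(0.37327) + (5/6)(0.46083) + (1/2)(0.1659) = 0.74693.

0.747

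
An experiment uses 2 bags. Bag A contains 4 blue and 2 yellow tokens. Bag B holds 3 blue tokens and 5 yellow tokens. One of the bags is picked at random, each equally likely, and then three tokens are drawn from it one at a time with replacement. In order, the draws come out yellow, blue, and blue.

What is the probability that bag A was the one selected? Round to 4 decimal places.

0.6276

Under each hypothesis, the probability of the observed sequence is: P(data | bag A) = (2/6)(4/6)(4/6) = 0.14815; P(data | bag B) = (5/8)(3/8)(3/8) = 0.087891.
Weighting by the prior gives 1/2 · 0.14815 = 0.074074, 1/2 · 0.087891 = 0.043945; with total 0.11802.
Hence P(bag A | data) = (0.074074) / (0.11802) = 0.62764.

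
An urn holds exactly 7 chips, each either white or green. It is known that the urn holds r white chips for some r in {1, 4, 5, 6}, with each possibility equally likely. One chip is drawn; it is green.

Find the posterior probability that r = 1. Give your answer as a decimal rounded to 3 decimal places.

For each hypothesis, P(data | H) works out to: P(data | r = 1) = (6/7) = 6/7; P(data | r = 4) = (3/7) = 3/7; P(data | r = 5) = (2/7) = 2/7; P(data | r = 6) = (1/7) = 1/7.
The prior-weighted likelihoods are 1/4 · 6/7 = 3/14, 1/4 · 3/7 = 3/28, 1/4 · 2/7 = 1/14, 1/4 · 1/7 = 1/28; summing to 3/7.
Therefore the posterior P(r = 1 | data) = (3/14) / (3/7) = 1/2.

0.500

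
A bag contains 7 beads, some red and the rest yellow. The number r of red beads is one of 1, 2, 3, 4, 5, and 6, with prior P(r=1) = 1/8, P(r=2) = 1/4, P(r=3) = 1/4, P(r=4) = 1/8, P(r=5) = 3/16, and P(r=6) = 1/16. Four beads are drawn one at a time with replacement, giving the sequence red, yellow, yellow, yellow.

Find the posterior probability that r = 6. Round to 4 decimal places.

Compute the likelihood of the observed sequence for each case: P(data | r = 1) = (1/7)(6/7)(6/7)(6/7) = 0.089963; P(data | r = 2) = (2/7)(5/7)(5/7)(5/7) = 0.10412; P(data | r = 3) = (3/7)(4/7)(4/7)(4/7) = 0.079967; P(data | r = 4) = (4/7)(3/7)(3/7)(3/7) = 0.044981; P(data | r = 5) = (5/7)(2/7)(2/7)(2/7) = 0.01666; P(data | r = 6) = (6/7)(1/7)(1/7)(1/7) = 0.002499.
Multiplying each by its prior: 1/8 · 0.089963 = 0.011245, 1/4 · 0.10412 = 0.026031, 1/4 · 0.079967 = 0.019992, 1/8 · 0.044981 = 0.0056227, 3/16 · 0.01666 = 0.0031237, 1/16 · 0.002499 = 0.00015618; with total 0.06617.
Hence P(r = 6 | data) = (0.00015618) / (0.06617) = 0.0023603.

0.0024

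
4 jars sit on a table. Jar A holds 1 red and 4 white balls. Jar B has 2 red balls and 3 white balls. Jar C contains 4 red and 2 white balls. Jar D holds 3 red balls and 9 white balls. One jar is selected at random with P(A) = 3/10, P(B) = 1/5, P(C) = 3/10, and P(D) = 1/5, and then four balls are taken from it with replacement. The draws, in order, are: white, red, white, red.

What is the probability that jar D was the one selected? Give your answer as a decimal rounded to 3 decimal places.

For each hypothesis, P(data | H) works out to: P(data | jar A) = (4/5)(1/5)(4/5)(1/5) = 0.0256; P(data | jar B) = (3/5)(2/5)(3/5)(2/5) = 0.0576; P(data | jar C) = (2/6)(4/6)(2/6)(4/6) = 0.049383; P(data | jar D) = (9/12)(3/12)(9/12)(3/12) = 0.035156.
Multiplying each by its prior: 3/10 · 0.0256 = 0.00768, 1/5 · 0.0576 = 0.01152, 3/10 · 0.049383 = 0.014815, 1/5 · 0.035156 = 0.0070313; these sum to 0.041046.
Hence P(jar D | data) = (0.0070313) / (0.041046) = 0.1713.

0.171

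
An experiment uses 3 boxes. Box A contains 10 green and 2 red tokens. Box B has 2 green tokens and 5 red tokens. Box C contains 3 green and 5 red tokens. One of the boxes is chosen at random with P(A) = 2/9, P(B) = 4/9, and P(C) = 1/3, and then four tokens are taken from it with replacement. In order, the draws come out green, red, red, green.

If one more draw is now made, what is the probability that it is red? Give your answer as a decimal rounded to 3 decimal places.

0.617

Under each hypothesis, the probability of the observed sequence is: P(data | box A) = (10/12)(2/12)(2/12)(10/12) = 0.01929; P(data | box B) = (2/7)(5/7)(5/7)(2/7) = 0.041649; P(data | box C) = (3/8)(5/8)(5/8)(3/8) = 0.054932.
Multiplying each by its prior: 2/9 · 0.01929 = 0.0042867, 4/9 · 0.041649 = 0.018511, 1/3 · 0.054932 = 0.018311; with total 0.041108.
Normalising, the posterior is P(box A | data) = 0.10428, P(box B | data) = 0.4503, P(box C | data) = 0.44542.
So P(red next | data) = Σ P(red next | H) P(H | data) = (1/6)(0.10428) + (5/7)(0.4503) + (5/8)(0.44542) = 0.61741.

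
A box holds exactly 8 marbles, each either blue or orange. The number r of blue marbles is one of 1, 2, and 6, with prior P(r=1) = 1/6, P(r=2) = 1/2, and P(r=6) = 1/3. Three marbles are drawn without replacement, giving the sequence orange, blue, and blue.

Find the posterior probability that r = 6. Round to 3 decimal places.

Under each hypothesis, the probability of the observed sequence is: P(data | r = 1) = (7/8)(1/7)(0/6) = 0; P(data | r = 2) = (6/8)(2/7)(1/6) = 1/28; P(data | r = 6) = (2/8)(6/7)(5/6) = 5/28.
The prior-weighted likelihoods are 1/6 · 0 = 0, 1/2 · 1/28 = 1/56, 1/3 · 5/28 = 5/84; summing to 13/168.
Therefore the posterior P(r = 6 | data) = (5/84) / (13/168) = 10/13.

0.769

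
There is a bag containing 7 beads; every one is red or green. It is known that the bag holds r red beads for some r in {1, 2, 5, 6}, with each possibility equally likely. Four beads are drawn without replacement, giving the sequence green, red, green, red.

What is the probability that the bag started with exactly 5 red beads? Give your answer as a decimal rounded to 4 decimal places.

0.5000

The likelihood of the observed sequence under each hypothesis: P(data | r = 1) = (6/7)(1/6)(5/5)(0/4) = 0; P(data | r = 2) = (5/7)(2/6)(4/5)(1/4) = 1/21; P(data | r = 5) = (2/7)(5/6)(1/5)(4/4) = 1/21; P(data | r = 6) = (1/7)(6/6)(0/5) = 0.
The prior-weighted likelihoods are 1/4 · 0 = 0, 1/4 · 1/21 = 1/84, 1/4 · 1/21 = 1/84, 1/4 · 0 = 0; these sum to 1/42.
Hence P(r = 5 | data) = (1/84) / (1/42) = 1/2.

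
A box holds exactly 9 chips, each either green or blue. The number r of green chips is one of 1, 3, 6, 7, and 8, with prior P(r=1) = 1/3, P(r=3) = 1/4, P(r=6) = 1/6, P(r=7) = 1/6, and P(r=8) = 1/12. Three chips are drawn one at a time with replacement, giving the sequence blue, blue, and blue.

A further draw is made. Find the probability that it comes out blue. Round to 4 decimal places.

Compute the likelihood of the observed sequence for each case: P(data | r = 1) = (8/9)(8/9)(8/9) = 0.70233; P(data | r = 3) = (6/9)(6/9)(6/9) = 0.2963; P(data | r = 6) = (3/9)(3/9)(3/9) = 0.037037; P(data | r = 7) = (2/9)(2/9)(2/9) = 0.010974; P(data | r = 8) = (1/9)(1/9)(1/9) = 0.0013717.
The prior-weighted likelihoods are 1/3 · 0.70233 = 0.23411, 1/4 · 0.2963 = 0.074074, 1/6 · 0.037037 = 0.0061728, 1/6 · 0.010974 = 0.001829, 1/12 · 0.0013717 = 0.00011431; these sum to 0.3163.
The posterior is then P(r = 1 | data) = 0.74015, P(r = 3 | data) = 0.23419, P(r = 6 | data) = 0.019516, P(r = 7 | data) = 0.0057824, P(r = 8 | data) = 0.0003614.
So P(blue next | data) = Σ P(blue next | H) P(H | data) = (8/9)(0.74015) + (2/3)(0.23419) + (1/3)(0.019516) + (2/9)(0.0057824) + (1/9)(0.0003614) = 0.82187.

0.8219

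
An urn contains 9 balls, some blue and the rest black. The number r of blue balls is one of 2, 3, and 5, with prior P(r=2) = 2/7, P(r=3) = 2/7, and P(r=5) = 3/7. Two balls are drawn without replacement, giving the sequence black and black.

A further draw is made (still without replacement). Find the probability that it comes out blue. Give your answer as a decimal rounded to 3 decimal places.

For each hypothesis, P(data | H) works out to: P(data | r = 2) = (7/9)(6/8) = 7/12; P(data | r = 3) = (6/9)(5/8) = 5/12; P(data | r = 5) = (4/9)(3/8) = 1/6.
Multiplying each by its prior: 2/7 · 7/12 = 1/6, 2/7 · 5/12 = 5/42, 3/7 · 1/6 = 1/14; summing to 5/14.
Dividing through by the total gives posterior P(r = 2 | data) = 7/15, P(r = 3 | data) = 1/3, P(r = 5 | data) = 1/5.
Averaging over the posterior, P(blue next | data) = (2/7)(7/15) + (3/7)(1/3) + (5/7)(1/5) = 44/105.

0.419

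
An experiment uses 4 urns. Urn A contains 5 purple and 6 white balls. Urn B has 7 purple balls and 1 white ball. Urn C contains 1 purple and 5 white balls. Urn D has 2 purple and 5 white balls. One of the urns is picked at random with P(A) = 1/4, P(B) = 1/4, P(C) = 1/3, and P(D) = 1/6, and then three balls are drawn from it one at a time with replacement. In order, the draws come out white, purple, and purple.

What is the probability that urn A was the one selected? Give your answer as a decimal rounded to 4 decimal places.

0.4052

For each hypothesis, P(data | H) works out to: P(data | urn A) = (6/11)(5/11)(5/11) = 0.1127; P(data | urn B) = (1/8)(7/8)(7/8) = 0.095703; P(data | urn C) = (5/6)(1/6)(1/6) = 0.023148; P(data | urn D) = (5/7)(2/7)(2/7) = 0.058309.
Weighting by the prior gives 1/4 · 0.1127 = 0.028174, 1/4 · 0.095703 = 0.023926, 1/3 · 0.023148 = 0.007716, 1/6 · 0.058309 = 0.0097182; these sum to 0.069534.
Hence P(urn A | data) = (0.028174) / (0.069534) = 0.40519.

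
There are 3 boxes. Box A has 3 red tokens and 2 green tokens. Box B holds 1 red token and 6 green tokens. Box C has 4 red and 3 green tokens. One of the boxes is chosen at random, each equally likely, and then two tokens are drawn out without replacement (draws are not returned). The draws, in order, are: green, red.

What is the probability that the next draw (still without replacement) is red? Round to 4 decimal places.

0.5098

Compute the likelihood of the observed sequence for each case: P(data | box A) = (2/5)(3/4) = 3/10; P(data | box B) = (6/7)(1/6) = 1/7; P(data | box C) = (3/7)(4/6) = 2/7.
The prior-weighted likelihoods are 1/3 · 3/10 = 1/10, 1/3 · 1/7 = 1/21, 1/3 · 2/7 = 2/21; these sum to 17/70.
The posterior is then P(box A | data) = 7/17, P(box B | data) = 10/51, P(box C | data) = 20/51.
So P(red next | data) = Σ P(red next | H) P(H | data) = (2/3)(7/17) + (0)(10/51) + (3/5)(20/51) = 26/51.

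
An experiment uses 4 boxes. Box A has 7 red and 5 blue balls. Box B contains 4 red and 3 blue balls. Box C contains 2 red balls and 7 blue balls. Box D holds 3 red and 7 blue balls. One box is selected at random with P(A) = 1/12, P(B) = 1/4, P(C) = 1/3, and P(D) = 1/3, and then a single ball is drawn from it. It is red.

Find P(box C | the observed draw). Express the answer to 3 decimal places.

The likelihood of this draw under each hypothesis: P(data | box A) = (7/12) = 0.58333; P(data | box B) = (4/7) = 0.57143; P(data | box C) = (2/9) = 0.22222; P(data | box D) = (3/10) = 0.3.
The prior-weighted likelihoods are 1/12 · 0.58333 = 0.048611, 1/4 · 0.57143 = 0.14286, 1/3 · 0.22222 = 0.074074, 1/3 · 0.3 = 0.1; these sum to 0.36554.
So P(box C | data) = (0.074074) / (0.36554) = 0.20264.

0.203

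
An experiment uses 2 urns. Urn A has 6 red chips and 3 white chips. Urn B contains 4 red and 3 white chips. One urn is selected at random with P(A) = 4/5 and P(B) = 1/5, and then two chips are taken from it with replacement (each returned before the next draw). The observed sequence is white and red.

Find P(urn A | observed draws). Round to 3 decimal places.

0.784

For each hypothesis, P(data | H) works out to: P(data | urn A) = (3/9)(6/9) = 2/9; P(data | urn B) = (3/7)(4/7) = 12/49.
Weighting by the prior gives 4/5 · 2/9 = 8/45, 1/5 · 12/49 = 12/245; these sum to 100/441.
Therefore the posterior P(urn A | data) = (8/45) / (100/441) = 98/125.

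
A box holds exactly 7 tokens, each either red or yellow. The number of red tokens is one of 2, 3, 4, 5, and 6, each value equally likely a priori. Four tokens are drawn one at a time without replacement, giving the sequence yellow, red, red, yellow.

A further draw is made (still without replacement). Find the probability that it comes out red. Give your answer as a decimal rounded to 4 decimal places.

For each hypothesis, P(data | H) works out to: P(data | r = 2) = (5/7)(2/6)(1/5)(4/4) = 1/21; P(data | r = 3) = (4/7)(3/6)(2/5)(3/4) = 3/35; P(data | r = 4) = (3/7)(4/6)(3/5)(2/4) = 3/35; P(data | r = 5) = (2/7)(5/6)(4/5)(1/4) = 1/21; P(data | r = 6) = (1/7)(6/6)(5/5)(0/4) = 0.
Multiplying each by its prior: 1/5 · 1/21 = 1/105, 1/5 · 3/35 = 3/175, 1/5 · 3/35 = 3/175, 1/5 · 1/21 = 1/105, 1/5 · 0 = 0; these sum to 4/75.
Dividing through by the total gives posterior P(r = 2 | data) = 5/28, P(r = 3 | data) = 9/28, P(r = 4 | data) = 9/28, P(r = 5 | data) = 5/28, P(r = 6 | data) = 0.
So P(red next | data) = Σ P(red next | H) P(H | data) = (0)(5/28) + (1/3)(9/28) + (2/3)(9/28) + (1)(5/28) = 1/2.

0.5000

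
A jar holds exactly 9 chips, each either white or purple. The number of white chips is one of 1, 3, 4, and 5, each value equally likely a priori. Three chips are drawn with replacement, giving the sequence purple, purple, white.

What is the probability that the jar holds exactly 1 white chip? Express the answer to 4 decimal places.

For each hypothesis, P(data | H) works out to: P(data | r = 1) = (8/9)(8/9)(1/9) = 64/729; P(data | r = 3) = (6/9)(6/9)(3/9) = 4/27; P(data | r = 4) = (5/9)(5/9)(4/9) = 100/729; P(data | r = 5) = (4/9)(4/9)(5/9) = 80/729.
The prior-weighted likelihoods are 1/4 · 64/729 = 16/729, 1/4 · 4/27 = 1/27, 1/4 · 100/729 = 25/729, 1/4 · 80/729 = 20/729; summing to 88/729.
Therefore the posterior P(r = 1 | data) = (16/729) / (88/729) = 2/11.

0.1818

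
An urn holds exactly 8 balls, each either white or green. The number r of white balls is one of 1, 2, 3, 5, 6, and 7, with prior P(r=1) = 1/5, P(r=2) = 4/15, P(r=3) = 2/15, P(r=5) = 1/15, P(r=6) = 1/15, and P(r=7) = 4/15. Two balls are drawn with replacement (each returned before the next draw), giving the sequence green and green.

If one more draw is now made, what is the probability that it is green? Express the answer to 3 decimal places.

0.762

The likelihood of the observed sequence under each hypothesis: P(data | r = 1) = (7/8)(7/8) = 49/64; P(data | r = 2) = (6/8)(6/8) = 9/16; P(data | r = 3) = (5/8)(5/8) = 25/64; P(data | r = 5) = (3/8)(3/8) = 9/64; P(data | r = 6) = (2/8)(2/8) = 1/16; P(data | r = 7) = (1/8)(1/8) = 1/64.
Multiplying each by its prior: 1/5 · 49/64 = 49/320, 4/15 · 9/16 = 3/20, 2/15 · 25/64 = 5/96, 1/15 · 9/64 = 3/320, 1/15 · 1/16 = 1/240, 4/15 · 1/64 = 1/240; with total 179/480.
Dividing through by the total gives posterior P(r = 1 | data) = 0.41061, P(r = 2 | data) = 0.40223, P(r = 3 | data) = 0.13966, P(r = 5 | data) = 0.02514, P(r = 6 | data) = 0.011173, P(r = 7 | data) = 0.011173.
The predictive probability is P(green next | data) = (7/8)(0.41061) + (3/4)(0.40223) + (5/8)(0.13966) + (3/8)(0.02514) + (1/4)(0.011173) + (1/8)(0.011173) = 0.76187.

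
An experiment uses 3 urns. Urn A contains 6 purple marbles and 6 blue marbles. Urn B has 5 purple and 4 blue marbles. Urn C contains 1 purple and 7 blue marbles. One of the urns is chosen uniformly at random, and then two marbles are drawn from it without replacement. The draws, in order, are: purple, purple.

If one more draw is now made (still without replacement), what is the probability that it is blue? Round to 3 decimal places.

Compute the likelihood of the observed sequence for each case: P(data | urn A) = (6/12)(5/11) = 5/22; P(data | urn B) = (5/9)(4/8) = 5/18; P(data | urn C) = (1/8)(0/7) = 0.
Multiplying each by its prior: 1/3 · 5/22 = 5/66, 1/3 · 5/18 = 5/54, 1/3 · 0 = 0; summing to 50/297.
The posterior is then P(urn A | data) = 9/20, P(urn B | data) = 11/20, P(urn C | data) = 0.
The predictive probability is P(blue next | data) = (3/5)(9/20) + (4/7)(11/20) = 409/700.

0.584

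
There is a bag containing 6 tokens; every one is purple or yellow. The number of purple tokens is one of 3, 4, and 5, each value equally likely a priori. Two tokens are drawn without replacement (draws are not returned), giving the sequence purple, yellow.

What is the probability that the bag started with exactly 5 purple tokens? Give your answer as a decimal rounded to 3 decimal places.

0.227

The likelihood of the observed sequence under each hypothesis: P(data | r = 3) = (3/6)(3/5) = 3/10; P(data | r = 4) = (4/6)(2/5) = 4/15; P(data | r = 5) = (5/6)(1/5) = 1/6.
Weighting by the prior gives 1/3 · 3/10 = 1/10, 1/3 · 4/15 = 4/45, 1/3 · 1/6 = 1/18; with total 11/45.
Therefore the posterior P(r = 5 | data) = (1/18) / (11/45) = 5/22.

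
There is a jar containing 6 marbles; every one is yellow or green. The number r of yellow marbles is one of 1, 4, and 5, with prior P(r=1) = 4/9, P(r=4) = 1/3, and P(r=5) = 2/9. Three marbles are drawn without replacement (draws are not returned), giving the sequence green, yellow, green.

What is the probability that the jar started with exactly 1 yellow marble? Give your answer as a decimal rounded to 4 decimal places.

0.7692

Under each hypothesis, the probability of the observed sequence is: P(data | r = 1) = (5/6)(1/5)(4/4) = 1/6; P(data | r = 4) = (2/6)(4/5)(1/4) = 1/15; P(data | r = 5) = (1/6)(5/5)(0/4) = 0.
The prior-weighted likelihoods are 4/9 · 1/6 = 2/27, 1/3 · 1/15 = 1/45, 2/9 · 0 = 0; summing to 13/135.
By Bayes' rule, P(r = 1 | data) = (2/27) / (13/135) = 10/13.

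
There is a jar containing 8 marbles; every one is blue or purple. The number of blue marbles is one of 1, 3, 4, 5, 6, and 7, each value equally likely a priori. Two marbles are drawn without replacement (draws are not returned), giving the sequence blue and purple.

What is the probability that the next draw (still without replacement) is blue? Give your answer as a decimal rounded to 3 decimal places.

0.556

The likelihood of the observed sequence under each hypothesis: P(data | r = 1) = (1/8)(7/7) = 1/8; P(data | r = 3) = (3/8)(5/7) = 15/56; P(data | r = 4) = (4/8)(4/7) = 2/7; P(data | r = 5) = (5/8)(3/7) = 15/56; P(data | r = 6) = (6/8)(2/7) = 3/14; P(data | r = 7) = (7/8)(1/7) = 1/8.
Weighting by the prior gives 1/6 · 1/8 = 1/48, 1/6 · 15/56 = 5/112, 1/6 · 2/7 = 1/21, 1/6 · 15/56 = 5/112, 1/6 · 3/14 = 1/28, 1/6 · 1/8 = 1/48; with total 3/14.
The posterior is then P(r = 1 | data) = 7/72, P(r = 3 | data) = 5/24, P(r = 4 | data) = 2/9, P(r = 5 | data) = 5/24, P(r = 6 | data) = 1/6, P(r = 7 | data) = 7/72.
Averaging over the posterior, P(blue next | data) = (0)(7/72) + (1/3)(5/24) + (1/2)(2/9) + (2/3)(5/24) + (5/6)(1/6) + (1)(7/72) = 5/9.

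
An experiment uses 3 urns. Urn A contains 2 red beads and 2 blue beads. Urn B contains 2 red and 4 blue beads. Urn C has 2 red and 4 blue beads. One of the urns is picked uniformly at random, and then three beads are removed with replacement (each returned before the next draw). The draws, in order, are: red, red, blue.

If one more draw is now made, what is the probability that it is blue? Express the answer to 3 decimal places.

For each hypothesis, P(data | H) works out to: P(data | urn A) = (2/4)(2/4)(2/4) = 1/8; P(data | urn B) = (2/6)(2/6)(4/6) = 2/27; P(data | urn C) = (2/6)(2/6)(4/6) = 2/27.
Multiplying each by its prior: 1/3 · 1/8 = 1/24, 1/3 · 2/27 = 2/81, 1/3 · 2/27 = 2/81; these sum to 59/648.
Normalising, the posterior is P(urn A | data) = 27/59, P(urn B | data) = 16/59, P(urn C | data) = 16/59.
Averaging over the posterior, P(blue next | data) = (1/2)(27/59) + (2/3)(16/59) + (2/3)(16/59) = 209/354.

0.590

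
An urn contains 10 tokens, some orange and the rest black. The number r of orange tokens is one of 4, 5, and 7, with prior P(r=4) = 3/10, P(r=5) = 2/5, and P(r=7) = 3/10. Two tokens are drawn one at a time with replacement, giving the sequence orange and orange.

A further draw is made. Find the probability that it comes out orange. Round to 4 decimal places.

The likelihood of the observed sequence under each hypothesis: P(data | r = 4) = (4/10)(4/10) = 4/25; P(data | r = 5) = (5/10)(5/10) = 1/4; P(data | r = 7) = (7/10)(7/10) = 49/100.
Weighting by the prior gives 3/10 · 4/25 = 6/125, 2/5 · 1/4 = 1/10, 3/10 · 49/100 = 147/1000; summing to 59/200.
Dividing through by the total gives posterior P(r = 4 | data) = 0.16271, P(r = 5 | data) = 0.33898, P(r = 7 | data) = 0.49831.
Averaging over the posterior, P(orange next | data) = (2/5)(0.16271) + (1/2)(0.33898) + (7/10)(0.49831) = 0.58339.

0.5834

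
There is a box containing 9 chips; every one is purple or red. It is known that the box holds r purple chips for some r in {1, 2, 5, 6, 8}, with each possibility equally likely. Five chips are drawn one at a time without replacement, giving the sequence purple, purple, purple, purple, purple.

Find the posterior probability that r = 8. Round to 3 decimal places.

0.889

For each hypothesis, P(data | H) works out to: P(data | r = 1) = (1/9)(0/8) = 0; P(data | r = 2) = (2/9)(1/8)(0/7) = 0; P(data | r = 5) = (5/9)(4/8)(3/7)(2/6)(1/5) = 1/126; P(data | r = 6) = (6/9)(5/8)(4/7)(3/6)(2/5) = 1/21; P(data | r = 8) = (8/9)(7/8)(6/7)(5/6)(4/5) = 4/9.
The prior-weighted likelihoods are 1/5 · 0 = 0, 1/5 · 0 = 0, 1/5 · 1/126 = 1/630, 1/5 · 1/21 = 1/105, 1/5 · 4/9 = 4/45; summing to 1/10.
Therefore the posterior P(r = 8 | data) = (4/45) / (1/10) = 8/9.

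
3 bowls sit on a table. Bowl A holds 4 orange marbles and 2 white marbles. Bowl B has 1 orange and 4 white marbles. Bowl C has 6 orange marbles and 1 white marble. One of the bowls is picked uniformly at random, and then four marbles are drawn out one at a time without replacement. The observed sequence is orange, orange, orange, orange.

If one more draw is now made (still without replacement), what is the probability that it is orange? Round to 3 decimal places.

Compute the likelihood of the observed sequence for each case: P(data | bowl A) = (4/6)(3/5)(2/4)(1/3) = 1/15; P(data | bowl B) = (1/5)(0/4) = 0; P(data | bowl C) = (6/7)(5/6)(4/5)(3/4) = 3/7.
Weighting by the prior gives 1/3 · 1/15 = 1/45, 1/3 · 0 = 0, 1/3 · 3/7 = 1/7; summing to 52/315.
The posterior is then P(bowl A | data) = 7/52, P(bowl B | data) = 0, P(bowl C | data) = 45/52.
Averaging over the posterior, P(orange next | data) = (0)(7/52) + (2/3)(45/52) = 15/26.

0.577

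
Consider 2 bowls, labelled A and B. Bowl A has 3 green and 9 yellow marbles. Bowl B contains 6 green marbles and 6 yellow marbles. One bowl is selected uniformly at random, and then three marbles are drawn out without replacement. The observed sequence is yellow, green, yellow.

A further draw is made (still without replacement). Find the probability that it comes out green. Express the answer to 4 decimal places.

For each hypothesis, P(data | H) works out to: P(data | bowl A) = (9/12)(3/11)(8/10) = 9/55; P(data | bowl B) = (6/12)(6/11)(5/10) = 3/22.
Multiplying each by its prior: 1/2 · 9/55 = 9/110, 1/2 · 3/22 = 3/44; these sum to 3/20.
Dividing through by the total gives posterior P(bowl A | data) = 6/11, P(bowl B | data) = 5/11.
The predictive probability is P(green next | data) = (2/9)(6/11) + (5/9)(5/11) = 37/99.

0.3737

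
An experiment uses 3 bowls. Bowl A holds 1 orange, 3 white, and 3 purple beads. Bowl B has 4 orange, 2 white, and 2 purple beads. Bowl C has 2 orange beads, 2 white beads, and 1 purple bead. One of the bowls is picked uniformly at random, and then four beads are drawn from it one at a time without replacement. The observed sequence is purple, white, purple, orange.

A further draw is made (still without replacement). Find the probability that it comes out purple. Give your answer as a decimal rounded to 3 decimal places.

For each hypothesis, P(data | H) works out to: P(data | bowl A) = (3/7)(3/6)(2/5)(1/4) = 0.021429; P(data | bowl B) = (2/8)(2/7)(1/6)(4/5) = 0.0095238; P(data | bowl C) = (1/5)(2/4)(0/3) = 0.
The prior-weighted likelihoods are 1/3 · 0.021429 = 0.0071429, 1/3 · 0.0095238 = 0.0031746, 1/3 · 0 = 0; these sum to 0.010317.
Dividing through by the total gives posterior P(bowl A | data) = 0.69231, P(bowl B | data) = 0.30769, P(bowl C | data) = 0.
The predictive probability is P(purple next | data) = (1/3)(0.69231) + (0)(0.30769) = 0.23077.

0.231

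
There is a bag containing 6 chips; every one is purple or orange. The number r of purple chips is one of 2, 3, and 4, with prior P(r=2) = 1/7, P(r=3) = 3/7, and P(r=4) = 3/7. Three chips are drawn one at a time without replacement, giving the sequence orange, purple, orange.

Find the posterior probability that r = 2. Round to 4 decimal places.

Under each hypothesis, the probability of the observed sequence is: P(data | r = 2) = (4/6)(2/5)(3/4) = 1/5; P(data | r = 3) = (3/6)(3/5)(2/4) = 3/20; P(data | r = 4) = (2/6)(4/5)(1/4) = 1/15.
Weighting by the prior gives 1/7 · 1/5 = 1/35, 3/7 · 3/20 = 9/140, 3/7 · 1/15 = 1/35; with total 17/140.
So P(r = 2 | data) = (1/35) / (17/140) = 4/17.

0.2353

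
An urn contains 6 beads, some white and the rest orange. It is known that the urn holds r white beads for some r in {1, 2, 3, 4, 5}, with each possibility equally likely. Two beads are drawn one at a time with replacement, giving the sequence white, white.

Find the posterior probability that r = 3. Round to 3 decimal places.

0.164

For each hypothesis, P(data | H) works out to: P(data | r = 1) = (1/6)(1/6) = 1/36; P(data | r = 2) = (2/6)(2/6) = 1/9; P(data | r = 3) = (3/6)(3/6) = 1/4; P(data | r = 4) = (4/6)(4/6) = 4/9; P(data | r = 5) = (5/6)(5/6) = 25/36.
Weighting by the prior gives 1/5 · 1/36 = 1/180, 1/5 · 1/9 = 1/45, 1/5 · 1/4 = 1/20, 1/5 · 4/9 = 4/45, 1/5 · 25/36 = 5/36; these sum to 11/36.
Therefore the posterior P(r = 3 | data) = (1/20) / (11/36) = 9/55.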